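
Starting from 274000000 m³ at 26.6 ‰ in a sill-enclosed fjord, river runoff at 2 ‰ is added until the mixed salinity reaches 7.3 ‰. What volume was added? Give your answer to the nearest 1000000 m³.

Salt balance: 274,000,000×26.6 + V×2 = (274,000,000+V)×7.3
7,288,400,000 + 2V = 2,000,200,000 + 7.3V
5,288,200,000 = 5.3V
V = 997,773,584.91 m³

998000000 m³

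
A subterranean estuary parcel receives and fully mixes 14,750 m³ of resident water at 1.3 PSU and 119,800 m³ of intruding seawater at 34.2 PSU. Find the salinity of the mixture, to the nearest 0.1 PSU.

Mass of salt is conserved:
salt = 14,750×1.3 + 119,800×34.2 = 19,175 + 4,097,160 = 4,116,335
volume = 14,750 + 119,800 = 134,550 m³
S = 4,116,335 / 134,550 = 30.593 PSU

30.6 PSU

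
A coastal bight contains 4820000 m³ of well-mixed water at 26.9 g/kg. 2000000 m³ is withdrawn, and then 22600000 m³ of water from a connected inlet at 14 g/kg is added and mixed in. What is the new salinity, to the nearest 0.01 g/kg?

15.43 g/kg

Remaining after removal: 2,820,000 m³ at 26.9 g/kg (salt = 75,858,000)
After addition: salt = 75,858,000 + 22,600,000×14 = 392,258,000; volume = 25,420,000 m³
S = 392,258,000 / 25,420,000 = 15.4311 g/kg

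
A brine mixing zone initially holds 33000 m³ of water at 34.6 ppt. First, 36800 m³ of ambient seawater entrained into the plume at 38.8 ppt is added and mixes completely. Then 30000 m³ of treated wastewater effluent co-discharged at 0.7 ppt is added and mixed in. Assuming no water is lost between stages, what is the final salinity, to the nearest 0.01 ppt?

25.96 ppt

Mass of salt is conserved:
Initial salt = 33,000×34.6 = 1,141,800
After stage 1: salt = 1,141,800 + 36,800×38.8 = 2,569,640; volume = 69,800 m³; S = 36.814 ppt
After stage 2: salt = 2,569,640 + 30,000×0.7 = 2,590,640; volume = 99,800 m³
S = 2,590,640 / 99,800 = 25.9583 ppt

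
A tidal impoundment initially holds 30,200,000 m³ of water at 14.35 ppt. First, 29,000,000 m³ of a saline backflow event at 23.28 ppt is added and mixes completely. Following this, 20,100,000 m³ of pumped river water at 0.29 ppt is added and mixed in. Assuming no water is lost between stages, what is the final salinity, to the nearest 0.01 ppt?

14.05 ppt

Weighted by volume,
Initial salt = 30,200,000×14.35 = 433,370,000
After stage 1: salt = 433,370,000 + 29,000,000×23.28 = 1,108,490,000; volume = 59,200,000 m³; S = 18.724 ppt
After stage 2: salt = 1,108,490,000 + 20,100,000×0.29 = 1,114,319,000; volume = 79,300,000 m³
S = 1,114,319,000 / 79,300,000 = 14.0519 ppt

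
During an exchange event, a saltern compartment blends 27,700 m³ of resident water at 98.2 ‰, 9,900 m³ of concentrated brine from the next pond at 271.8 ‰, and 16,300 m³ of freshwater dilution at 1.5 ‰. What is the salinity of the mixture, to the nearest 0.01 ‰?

By conservation of dissolved salt,
salt = 27,700×98.2 + 9,900×271.8 + 16,300×1.5 = 2,720,140 + 2,690,820 + 24,450 = 5,435,410
volume = 27,700 + 9,900 + 16,300 = 53,900 m³
S = 5,435,410 / 53,900 = 100.8425 ‰

100.84 ‰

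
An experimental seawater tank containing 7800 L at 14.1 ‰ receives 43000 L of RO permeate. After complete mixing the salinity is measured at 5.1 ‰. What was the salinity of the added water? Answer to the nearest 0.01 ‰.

3.47 ‰

Salt balance: 7,800×14.1 + 43,000×S = 50,800×5.1
109,980 + 43,000·S = 259,080
S = (259,080 − 109,980) / 43,000 = 3.4674 ‰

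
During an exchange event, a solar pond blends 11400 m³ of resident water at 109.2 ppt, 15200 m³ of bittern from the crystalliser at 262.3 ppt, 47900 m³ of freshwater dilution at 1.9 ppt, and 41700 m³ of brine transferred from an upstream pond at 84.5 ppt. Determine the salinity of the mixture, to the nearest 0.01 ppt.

Weighted by volume,
salt = 11,400×109.2 + 15,200×262.3 + 47,900×1.9 + 41,700×84.5 = 1,244,880 + 3,986,960 + 91,010 + 3,523,650 = 8,846,500
volume = 11,400 + 15,200 + 47,900 + 41,700 = 116,200 m³
S = 8,846,500 / 116,200 = 76.1317 ppt

76.13 ppt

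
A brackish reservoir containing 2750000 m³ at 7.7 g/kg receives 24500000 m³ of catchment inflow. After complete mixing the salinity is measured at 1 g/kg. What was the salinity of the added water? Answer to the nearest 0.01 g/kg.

Salt balance: 2,750,000×7.7 + 24,500,000×S = 27,250,000×1
21,175,000 + 24,500,000·S = 27,250,000
S = (27,250,000 − 21,175,000) / 24,500,000 = 0.248 g/kg

0.25 g/kg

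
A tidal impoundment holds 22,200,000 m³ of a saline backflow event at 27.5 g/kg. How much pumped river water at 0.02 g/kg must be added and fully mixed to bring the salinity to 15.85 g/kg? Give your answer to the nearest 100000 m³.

16300000 m³

Salt balance: 22,200,000×27.5 + V×0.02 = (22,200,000+V)×15.85
610,500,000 + 0.02V = 351,870,000 + 15.85V
258,630,000 = 15.83V
V = 16,337,965.89 m³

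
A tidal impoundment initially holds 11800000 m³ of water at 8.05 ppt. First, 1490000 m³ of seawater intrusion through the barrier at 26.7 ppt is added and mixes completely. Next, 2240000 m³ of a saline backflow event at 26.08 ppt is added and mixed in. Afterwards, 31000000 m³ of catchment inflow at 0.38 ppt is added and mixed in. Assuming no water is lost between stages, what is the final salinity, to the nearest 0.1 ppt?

Conserving salt mass:
Initial salt = 11,800,000×8.05 = 94,990,000
After stage 1: salt = 94,990,000 + 1,490,000×26.7 = 134,773,000; volume = 13,290,000 m³; S = 10.141 ppt
After stage 2: salt = 134,773,000 + 2,240,000×26.08 = 193,192,200; volume = 15,530,000 m³; S = 12.44 ppt
After stage 3: salt = 193,192,200 + 31,000,000×0.38 = 204,972,200; volume = 46,530,000 m³
S = 204,972,200 / 46,530,000 = 4.4052 ppt

4.4 ppt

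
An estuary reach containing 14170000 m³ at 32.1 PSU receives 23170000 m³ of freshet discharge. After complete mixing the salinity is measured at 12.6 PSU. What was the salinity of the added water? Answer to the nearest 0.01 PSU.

0.67 PSU

Salt balance: 14,170,000×32.1 + 23,170,000×S = 37,340,000×12.6
454,857,000 + 23,170,000·S = 470,484,000
S = (470,484,000 − 454,857,000) / 23,170,000 = 0.6744 PSU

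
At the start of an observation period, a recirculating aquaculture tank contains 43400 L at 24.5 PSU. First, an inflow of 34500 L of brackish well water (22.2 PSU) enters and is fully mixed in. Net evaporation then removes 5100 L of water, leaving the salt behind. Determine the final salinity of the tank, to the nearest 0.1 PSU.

After mixing: salt = 43,400×24.5 + 34,500×22.2 = 1,829,200; volume = 77,900 L
After evaporation: salt unchanged = 1,829,200; volume = 77,900 − 5,100 = 72,800 L
S = 1,829,200 / 72,800 = 25.1264 PSU

25.1 PSU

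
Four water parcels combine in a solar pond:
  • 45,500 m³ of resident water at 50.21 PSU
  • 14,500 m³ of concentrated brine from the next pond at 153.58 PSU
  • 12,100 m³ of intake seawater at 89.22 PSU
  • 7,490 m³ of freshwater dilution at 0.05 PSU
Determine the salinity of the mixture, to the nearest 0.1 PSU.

By conservation of dissolved salt,
salt = 45,500×50.21 + 14,500×153.58 + 12,100×89.22 + 7,490×0.05 = 2,284,555 + 2,226,910 + 1,079,562 + 374.5 = 5,591,401.5
volume = 45,500 + 14,500 + 12,100 + 7,490 = 79,590 m³
S = 5,591,401.5 / 79,590 = 70.253 PSU

70.3 PSU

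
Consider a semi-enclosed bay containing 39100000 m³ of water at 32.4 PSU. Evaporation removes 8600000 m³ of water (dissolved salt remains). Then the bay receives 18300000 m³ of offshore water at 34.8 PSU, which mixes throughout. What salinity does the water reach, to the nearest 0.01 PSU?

After evaporation: salt = 39,100,000×32.4 = 1,266,840,000; volume = 39,100,000 − 8,600,000 = 30,500,000 m³
After mixing: salt = 1,266,840,000 + 18,300,000×34.8 = 1,903,680,000; volume = 30,500,000 + 18,300,000 = 48,800,000 m³
S = 1,903,680,000 / 48,800,000 = 39.0098 PSU

39.01 PSU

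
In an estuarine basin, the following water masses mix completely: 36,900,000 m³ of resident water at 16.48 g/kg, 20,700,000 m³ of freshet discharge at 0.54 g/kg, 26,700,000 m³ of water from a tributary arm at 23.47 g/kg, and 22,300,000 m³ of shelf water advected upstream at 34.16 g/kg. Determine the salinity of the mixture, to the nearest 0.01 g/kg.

Salt balance:
salt = 36,900,000×16.48 + 20,700,000×0.54 + 26,700,000×23.47 + 22,300,000×34.16 = 608,112,000 + 11,178,000 + 626,649,000 + 761,768,000 = 2,007,707,000
volume = 36,900,000 + 20,700,000 + 26,700,000 + 22,300,000 = 106,600,000 m³
S = 2,007,707,000 / 106,600,000 = 18.834 g/kg

18.83 g/kg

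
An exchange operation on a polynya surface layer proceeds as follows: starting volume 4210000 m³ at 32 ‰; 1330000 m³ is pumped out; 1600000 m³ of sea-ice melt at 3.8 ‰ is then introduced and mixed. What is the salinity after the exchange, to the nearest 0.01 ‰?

Remaining after removal: 2,880,000 m³ at 32 ‰ (salt = 92,160,000)
After addition: salt = 92,160,000 + 1,600,000×3.8 = 98,240,000; volume = 4,480,000 m³
S = 98,240,000 / 4,480,000 = 21.9286 ‰

21.93 ‰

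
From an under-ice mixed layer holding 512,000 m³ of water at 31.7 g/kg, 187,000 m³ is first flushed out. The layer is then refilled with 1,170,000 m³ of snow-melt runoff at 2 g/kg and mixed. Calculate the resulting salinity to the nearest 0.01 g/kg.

8.46 g/kg

Remaining after removal: 325,000 m³ at 31.7 g/kg (salt = 10,302,500)
After addition: salt = 10,302,500 + 1,170,000×2 = 12,642,500; volume = 1,495,000 m³
S = 12,642,500 / 1,495,000 = 8.4565 g/kg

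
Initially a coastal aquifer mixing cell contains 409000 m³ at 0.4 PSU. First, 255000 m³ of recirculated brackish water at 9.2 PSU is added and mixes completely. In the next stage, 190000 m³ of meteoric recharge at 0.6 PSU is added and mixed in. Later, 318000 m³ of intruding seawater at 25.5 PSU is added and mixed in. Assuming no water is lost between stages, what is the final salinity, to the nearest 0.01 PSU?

9.16 PSU

Conserving salt mass:
Initial salt = 409,000×0.4 = 163,600
After stage 1: salt = 163,600 + 255,000×9.2 = 2,509,600; volume = 664,000 m³; S = 3.78 PSU
After stage 2: salt = 2,509,600 + 190,000×0.6 = 2,623,600; volume = 854,000 m³; S = 3.072 PSU
After stage 3: salt = 2,623,600 + 318,000×25.5 = 10,732,600; volume = 1,172,000 m³
S = 10,732,600 / 1,172,000 = 9.1575 PSU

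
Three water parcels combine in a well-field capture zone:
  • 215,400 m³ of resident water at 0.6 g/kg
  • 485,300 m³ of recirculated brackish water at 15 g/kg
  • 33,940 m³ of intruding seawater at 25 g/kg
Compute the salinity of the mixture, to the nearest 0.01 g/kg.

11.24 g/kg

Salt balance:
salt = 215,400×0.6 + 485,300×15 + 33,940×25 = 129,240 + 7,279,500 + 848,500 = 8,257,240
volume = 215,400 + 485,300 + 33,940 = 734,640 m³
S = 8,257,240 / 734,640 = 11.2398 g/kg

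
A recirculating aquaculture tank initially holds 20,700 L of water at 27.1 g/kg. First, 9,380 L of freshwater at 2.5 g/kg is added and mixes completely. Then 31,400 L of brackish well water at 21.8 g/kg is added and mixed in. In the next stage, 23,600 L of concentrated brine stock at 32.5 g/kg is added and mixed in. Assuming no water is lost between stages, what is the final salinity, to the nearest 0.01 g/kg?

By conservation of dissolved salt,
Initial salt = 20,700×27.1 = 560,970
After stage 1: salt = 560,970 + 9,380×2.5 = 584,420; volume = 30,080 L; S = 19.429 g/kg
After stage 2: salt = 584,420 + 31,400×21.8 = 1,268,940; volume = 61,480 L; S = 20.64 g/kg
After stage 3: salt = 1,268,940 + 23,600×32.5 = 2,035,940; volume = 85,080 L
S = 2,035,940 / 85,080 = 23.9297 g/kg

23.93 g/kg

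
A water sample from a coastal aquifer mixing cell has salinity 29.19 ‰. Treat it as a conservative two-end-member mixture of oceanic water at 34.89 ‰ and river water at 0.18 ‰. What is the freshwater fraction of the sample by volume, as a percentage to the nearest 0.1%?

16.4%

Let f be the freshwater fraction. Salt balance per unit volume:
f×0.18 + (1−f)×34.89 = 29.19
f = (34.89 − 29.19) / (34.89 − 0.18) = 5.7/34.71 = 0.1642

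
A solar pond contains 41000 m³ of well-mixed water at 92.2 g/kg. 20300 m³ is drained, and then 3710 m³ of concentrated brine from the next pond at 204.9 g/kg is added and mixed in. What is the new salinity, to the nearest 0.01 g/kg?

Remaining after removal: 20,700 m³ at 92.2 g/kg (salt = 1,908,540)
After addition: salt = 1,908,540 + 3,710×204.9 = 2,668,719; volume = 24,410 m³
S = 2,668,719 / 24,410 = 109.3289 g/kg

109.33 g/kg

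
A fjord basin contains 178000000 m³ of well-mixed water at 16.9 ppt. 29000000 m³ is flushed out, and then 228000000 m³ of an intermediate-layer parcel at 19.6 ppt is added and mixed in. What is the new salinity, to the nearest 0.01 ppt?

18.53 ppt

Remaining after removal: 149,000,000 m³ at 16.9 ppt (salt = 2,518,100,000)
After addition: salt = 2,518,100,000 + 228,000,000×19.6 = 6,986,900,000; volume = 377,000,000 m³
S = 6,986,900,000 / 377,000,000 = 18.5329 ppt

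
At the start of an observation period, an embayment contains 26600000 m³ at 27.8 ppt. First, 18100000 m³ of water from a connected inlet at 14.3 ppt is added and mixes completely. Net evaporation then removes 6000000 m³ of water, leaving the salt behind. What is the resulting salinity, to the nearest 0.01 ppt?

25.80 ppt

After mixing: salt = 26,600,000×27.8 + 18,100,000×14.3 = 998,310,000; volume = 44,700,000 m³
After evaporation: salt unchanged = 998,310,000; volume = 44,700,000 − 6,000,000 = 38,700,000 m³
S = 998,310,000 / 38,700,000 = 25.7961 ppt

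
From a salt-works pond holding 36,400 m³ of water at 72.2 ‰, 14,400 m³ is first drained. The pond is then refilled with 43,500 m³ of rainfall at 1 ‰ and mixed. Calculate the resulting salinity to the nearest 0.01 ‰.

Remaining after removal: 22,000 m³ at 72.2 ‰ (salt = 1,588,400)
After addition: salt = 1,588,400 + 43,500×1 = 1,631,900; volume = 65,500 m³
S = 1,631,900 / 65,500 = 24.9145 ‰

24.91 ‰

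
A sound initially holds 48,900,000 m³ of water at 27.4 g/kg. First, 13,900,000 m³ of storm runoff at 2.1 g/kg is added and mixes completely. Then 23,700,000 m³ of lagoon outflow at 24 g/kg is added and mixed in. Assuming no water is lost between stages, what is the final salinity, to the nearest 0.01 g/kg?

22.40 g/kg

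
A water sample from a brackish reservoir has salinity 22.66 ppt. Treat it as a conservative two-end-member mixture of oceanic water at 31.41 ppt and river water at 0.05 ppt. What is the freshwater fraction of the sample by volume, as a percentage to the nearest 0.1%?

Let f be the freshwater fraction. Salt balance per unit volume:
f×0.05 + (1−f)×31.41 = 22.66
f = (31.41 − 22.66) / (31.41 − 0.05) = 8.75/31.36 = 0.279

27.9%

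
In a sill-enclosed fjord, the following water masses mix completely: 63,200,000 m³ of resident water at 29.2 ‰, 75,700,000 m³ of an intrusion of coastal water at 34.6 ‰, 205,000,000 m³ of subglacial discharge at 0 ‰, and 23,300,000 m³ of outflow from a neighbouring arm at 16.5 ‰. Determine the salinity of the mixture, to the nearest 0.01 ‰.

Salt balance:
salt = 63,200,000×29.2 + 75,700,000×34.6 + 205,000,000×0 + 23,300,000×16.5 = 1,845,440,000 + 2,619,220,000 + 0 + 384,450,000 = 4,849,110,000
volume = 63,200,000 + 75,700,000 + 205,000,000 + 23,300,000 = 367,200,000 m³
S = 4,849,110,000 / 367,200,000 = 13.2056 ‰

13.21 ‰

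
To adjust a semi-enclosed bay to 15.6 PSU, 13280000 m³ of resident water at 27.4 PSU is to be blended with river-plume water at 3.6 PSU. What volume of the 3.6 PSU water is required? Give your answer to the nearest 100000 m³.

13100000 m³

Salt balance: 13,280,000×27.4 + V×3.6 = (13,280,000+V)×15.6
363,872,000 + 3.6V = 207,168,000 + 15.6V
156,704,000 = 12V
V = 13,058,666.67 m³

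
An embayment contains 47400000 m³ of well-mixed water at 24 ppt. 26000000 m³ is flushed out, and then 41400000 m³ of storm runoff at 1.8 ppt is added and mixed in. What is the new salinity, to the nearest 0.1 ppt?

Remaining after removal: 21,400,000 m³ at 24 ppt (salt = 513,600,000)
After addition: salt = 513,600,000 + 41,400,000×1.8 = 588,120,000; volume = 62,800,000 m³
S = 588,120,000 / 62,800,000 = 9.365 ppt

9.4 ppt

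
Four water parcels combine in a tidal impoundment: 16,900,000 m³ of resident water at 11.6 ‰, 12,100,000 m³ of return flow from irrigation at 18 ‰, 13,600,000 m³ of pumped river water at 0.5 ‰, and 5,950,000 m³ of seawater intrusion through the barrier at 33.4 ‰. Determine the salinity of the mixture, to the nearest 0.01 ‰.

Conserving salt mass:
salt = 16,900,000×11.6 + 12,100,000×18 + 13,600,000×0.5 + 5,950,000×33.4 = 196,040,000 + 217,800,000 + 6,800,000 + 198,730,000 = 619,370,000
volume = 16,900,000 + 12,100,000 + 13,600,000 + 5,950,000 = 48,550,000 m³
S = 619,370,000 / 48,550,000 = 12.7574 ‰

12.76 ‰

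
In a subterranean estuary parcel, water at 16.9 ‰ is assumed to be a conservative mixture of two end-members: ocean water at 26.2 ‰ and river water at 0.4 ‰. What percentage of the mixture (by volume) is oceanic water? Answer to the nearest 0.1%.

Let g be the oceanic fraction. Salt balance per unit volume:
g×26.2 + (1−g)×0.4 = 16.9
g = (16.9 − 0.4) / (26.2 − 0.4) = 16.5/25.8 = 0.6395

64.0%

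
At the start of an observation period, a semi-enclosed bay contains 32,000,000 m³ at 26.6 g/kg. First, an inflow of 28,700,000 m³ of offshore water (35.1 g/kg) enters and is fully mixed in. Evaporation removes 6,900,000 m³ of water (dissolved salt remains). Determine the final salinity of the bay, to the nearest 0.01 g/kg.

34.55 g/kg

After mixing: salt = 32,000,000×26.6 + 28,700,000×35.1 = 1,858,570,000; volume = 60,700,000 m³
After evaporation: salt unchanged = 1,858,570,000; volume = 60,700,000 − 6,900,000 = 53,800,000 m³
S = 1,858,570,000 / 53,800,000 = 34.5459 g/kg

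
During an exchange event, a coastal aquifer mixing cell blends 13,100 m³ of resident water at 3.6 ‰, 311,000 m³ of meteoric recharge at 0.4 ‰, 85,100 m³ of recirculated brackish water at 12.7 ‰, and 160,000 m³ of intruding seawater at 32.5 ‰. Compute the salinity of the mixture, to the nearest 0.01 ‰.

Mass of salt is conserved:
salt = 13,100×3.6 + 311,000×0.4 + 85,100×12.7 + 160,000×32.5 = 47,160 + 124,400 + 1,080,770 + 5,200,000 = 6,452,330
volume = 13,100 + 311,000 + 85,100 + 160,000 = 569,200 m³
S = 6,452,330 / 569,200 = 11.3358 ‰

11.34 ‰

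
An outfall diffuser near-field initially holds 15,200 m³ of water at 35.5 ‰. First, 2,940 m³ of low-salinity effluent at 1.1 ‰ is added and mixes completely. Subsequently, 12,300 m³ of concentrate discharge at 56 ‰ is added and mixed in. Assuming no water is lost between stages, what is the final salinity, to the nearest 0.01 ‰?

40.46 ‰

Mass of salt is conserved:
Initial salt = 15,200×35.5 = 539,600
After stage 1: salt = 539,600 + 2,940×1.1 = 542,834; volume = 18,140 m³; S = 29.925 ‰
After stage 2: salt = 542,834 + 12,300×56 = 1,231,634; volume = 30,440 m³
S = 1,231,634 / 30,440 = 40.461 ‰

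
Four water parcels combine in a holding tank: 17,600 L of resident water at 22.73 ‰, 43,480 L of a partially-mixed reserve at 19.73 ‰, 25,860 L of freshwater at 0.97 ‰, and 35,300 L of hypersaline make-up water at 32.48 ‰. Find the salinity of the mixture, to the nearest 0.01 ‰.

By conservation of dissolved salt,
salt = 17,600×22.73 + 43,480×19.73 + 25,860×0.97 + 35,300×32.48 = 400,048 + 857,860.4 + 25,084.2 + 1,146,544 = 2,429,536.6
volume = 17,600 + 43,480 + 25,860 + 35,300 = 122,240 L
S = 2,429,536.6 / 122,240 = 19.8751 ‰

19.88 ‰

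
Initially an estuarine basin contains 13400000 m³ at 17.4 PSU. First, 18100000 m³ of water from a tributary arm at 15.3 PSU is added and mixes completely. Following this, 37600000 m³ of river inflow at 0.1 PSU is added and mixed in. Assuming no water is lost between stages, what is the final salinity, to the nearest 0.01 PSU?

Total salt / total volume:
Initial salt = 13,400,000×17.4 = 233,160,000
After stage 1: salt = 233,160,000 + 18,100,000×15.3 = 510,090,000; volume = 31,500,000 m³; S = 16.193 PSU
After stage 2: salt = 510,090,000 + 37,600,000×0.1 = 513,850,000; volume = 69,100,000 m³
S = 513,850,000 / 69,100,000 = 7.4363 PSU

7.44 PSU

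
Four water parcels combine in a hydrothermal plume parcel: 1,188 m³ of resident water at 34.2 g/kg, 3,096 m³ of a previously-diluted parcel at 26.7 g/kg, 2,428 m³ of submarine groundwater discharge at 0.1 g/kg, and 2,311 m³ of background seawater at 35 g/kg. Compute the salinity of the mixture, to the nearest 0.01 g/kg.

22.66 g/kg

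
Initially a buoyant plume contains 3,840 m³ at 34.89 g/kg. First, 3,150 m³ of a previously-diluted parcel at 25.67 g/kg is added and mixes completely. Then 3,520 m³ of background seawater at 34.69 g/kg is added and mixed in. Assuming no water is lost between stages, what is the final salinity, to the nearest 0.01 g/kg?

Mass of salt is conserved:
Initial salt = 3,840×34.89 = 133,977.6
After stage 1: salt = 133,977.6 + 3,150×25.67 = 214,838.1; volume = 6,990 m³; S = 30.735 g/kg
After stage 2: salt = 214,838.1 + 3,520×34.69 = 336,946.9; volume = 10,510 m³
S = 336,946.9 / 10,510 = 32.0596 g/kg

32.06 g/kg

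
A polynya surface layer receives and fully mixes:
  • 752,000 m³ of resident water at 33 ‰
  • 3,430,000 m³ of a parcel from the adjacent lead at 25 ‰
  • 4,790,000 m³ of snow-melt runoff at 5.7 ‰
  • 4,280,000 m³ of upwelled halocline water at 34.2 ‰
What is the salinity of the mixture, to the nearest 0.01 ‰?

21.45 ‰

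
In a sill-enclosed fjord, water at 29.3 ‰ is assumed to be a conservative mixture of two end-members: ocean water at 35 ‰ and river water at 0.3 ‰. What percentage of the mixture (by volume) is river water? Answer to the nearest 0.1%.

16.4%

Let f be the freshwater fraction. Salt balance per unit volume:
f×0.3 + (1−f)×35 = 29.3
f = (35 − 29.3) / (35 − 0.3) = 5.7/34.7 = 0.1643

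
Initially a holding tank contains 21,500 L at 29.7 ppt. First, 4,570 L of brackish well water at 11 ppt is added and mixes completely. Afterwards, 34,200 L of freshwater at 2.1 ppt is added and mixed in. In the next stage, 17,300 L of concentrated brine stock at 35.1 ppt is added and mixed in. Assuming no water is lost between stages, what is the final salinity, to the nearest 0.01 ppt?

17.63 ppt

Total salt / total volume:
Initial salt = 21,500×29.7 = 638,550
After stage 1: salt = 638,550 + 4,570×11 = 688,820; volume = 26,070 L; S = 26.422 ppt
After stage 2: salt = 688,820 + 34,200×2.1 = 760,640; volume = 60,270 L; S = 12.621 ppt
After stage 3: salt = 760,640 + 17,300×35.1 = 1,367,870; volume = 77,570 L
S = 1,367,870 / 77,570 = 17.634 ppt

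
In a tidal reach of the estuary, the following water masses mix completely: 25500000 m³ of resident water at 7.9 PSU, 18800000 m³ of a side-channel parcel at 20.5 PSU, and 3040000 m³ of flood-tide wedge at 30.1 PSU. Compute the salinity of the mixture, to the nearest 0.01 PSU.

Conserving salt mass:
salt = 25,500,000×7.9 + 18,800,000×20.5 + 3,040,000×30.1 = 201,450,000 + 385,400,000 + 91,504,000 = 678,354,000
volume = 25,500,000 + 18,800,000 + 3,040,000 = 47,340,000 m³
S = 678,354,000 / 47,340,000 = 14.3294 PSU

14.33 PSU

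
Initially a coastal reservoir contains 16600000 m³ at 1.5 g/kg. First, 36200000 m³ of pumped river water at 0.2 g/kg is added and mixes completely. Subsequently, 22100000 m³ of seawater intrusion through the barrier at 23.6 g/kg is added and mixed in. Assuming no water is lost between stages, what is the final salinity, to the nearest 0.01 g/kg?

Mass of salt is conserved:
Initial salt = 16,600,000×1.5 = 24,900,000
After stage 1: salt = 24,900,000 + 36,200,000×0.2 = 32,140,000; volume = 52,800,000 m³; S = 0.609 g/kg
After stage 2: salt = 32,140,000 + 22,100,000×23.6 = 553,700,000; volume = 74,900,000 m³
S = 553,700,000 / 74,900,000 = 7.3925 g/kg

7.39 g/kg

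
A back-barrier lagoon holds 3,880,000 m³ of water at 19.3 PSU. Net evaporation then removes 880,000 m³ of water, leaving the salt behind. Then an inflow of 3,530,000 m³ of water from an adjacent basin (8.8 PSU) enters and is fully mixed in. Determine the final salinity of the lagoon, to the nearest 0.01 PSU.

16.22 PSU

After evaporation: salt = 3,880,000×19.3 = 74,884,000; volume = 3,880,000 − 880,000 = 3,000,000 m³
After mixing: salt = 74,884,000 + 3,530,000×8.8 = 105,948,000; volume = 3,000,000 + 3,530,000 = 6,530,000 m³
S = 105,948,000 / 6,530,000 = 16.2248 PSU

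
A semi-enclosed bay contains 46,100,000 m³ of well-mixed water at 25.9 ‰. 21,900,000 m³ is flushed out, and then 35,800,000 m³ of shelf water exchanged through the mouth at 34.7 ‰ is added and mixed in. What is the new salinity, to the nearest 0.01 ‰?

31.15 ‰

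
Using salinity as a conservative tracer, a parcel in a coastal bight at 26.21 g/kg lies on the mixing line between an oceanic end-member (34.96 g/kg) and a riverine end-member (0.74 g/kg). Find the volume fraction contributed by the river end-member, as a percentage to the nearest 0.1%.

Let f be the freshwater fraction. Salt balance per unit volume:
f×0.74 + (1−f)×34.96 = 26.21
f = (34.96 − 26.21) / (34.96 − 0.74) = 8.75/34.22 = 0.2557

25.6%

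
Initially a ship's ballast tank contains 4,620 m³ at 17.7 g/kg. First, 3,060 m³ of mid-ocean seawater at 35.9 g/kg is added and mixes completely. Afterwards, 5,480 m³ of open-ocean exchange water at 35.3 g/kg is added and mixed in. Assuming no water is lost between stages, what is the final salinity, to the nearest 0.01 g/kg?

Mass of salt is conserved:
Initial salt = 4,620×17.7 = 81,774
After stage 1: salt = 81,774 + 3,060×35.9 = 191,628; volume = 7,680 m³; S = 24.952 g/kg
After stage 2: salt = 191,628 + 5,480×35.3 = 385,072; volume = 13,160 m³
S = 385,072 / 13,160 = 29.2608 g/kg

29.26 g/kg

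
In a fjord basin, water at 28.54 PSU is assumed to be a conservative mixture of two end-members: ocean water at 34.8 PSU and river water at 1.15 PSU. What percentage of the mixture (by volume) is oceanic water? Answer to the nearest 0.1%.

81.4%

Let g be the oceanic fraction. Salt balance per unit volume:
g×34.8 + (1−g)×1.15 = 28.54
g = (28.54 − 1.15) / (34.8 − 1.15) = 27.39/33.65 = 0.814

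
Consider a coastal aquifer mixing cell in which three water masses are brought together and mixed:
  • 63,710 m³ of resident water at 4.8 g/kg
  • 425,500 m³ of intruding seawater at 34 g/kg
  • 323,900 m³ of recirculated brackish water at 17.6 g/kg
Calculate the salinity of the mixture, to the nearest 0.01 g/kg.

25.18 g/kg

By conservation of dissolved salt,
salt = 63,710×4.8 + 425,500×34 + 323,900×17.6 = 305,808 + 14,467,000 + 5,700,640 = 20,473,448
volume = 63,710 + 425,500 + 323,900 = 813,110 m³
S = 20,473,448 / 813,110 = 25.1792 g/kg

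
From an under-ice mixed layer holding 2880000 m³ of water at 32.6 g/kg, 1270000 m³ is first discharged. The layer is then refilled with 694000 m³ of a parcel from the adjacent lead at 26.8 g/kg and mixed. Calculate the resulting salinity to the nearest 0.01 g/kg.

Remaining after removal: 1,610,000 m³ at 32.6 g/kg (salt = 52,486,000)
After addition: salt = 52,486,000 + 694,000×26.8 = 71,085,200; volume = 2,304,000 m³
S = 71,085,200 / 2,304,000 = 30.853 g/kg

30.85 g/kg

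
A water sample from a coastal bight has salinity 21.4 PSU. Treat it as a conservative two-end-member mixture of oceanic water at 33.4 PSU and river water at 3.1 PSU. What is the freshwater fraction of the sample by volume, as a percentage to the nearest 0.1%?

Let f be the freshwater fraction. Salt balance per unit volume:
f×3.1 + (1−f)×33.4 = 21.4
f = (33.4 − 21.4) / (33.4 − 3.1) = 12/30.3 = 0.396

39.6%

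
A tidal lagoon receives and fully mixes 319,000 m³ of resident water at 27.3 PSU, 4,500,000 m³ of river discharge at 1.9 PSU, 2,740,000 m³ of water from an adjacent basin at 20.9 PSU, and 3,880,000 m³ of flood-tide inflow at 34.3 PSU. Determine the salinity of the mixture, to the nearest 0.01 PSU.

Conserving salt mass:
salt = 319,000×27.3 + 4,500,000×1.9 + 2,740,000×20.9 + 3,880,000×34.3 = 8,708,700 + 8,550,000 + 57,266,000 + 133,084,000 = 207,608,700
volume = 319,000 + 4,500,000 + 2,740,000 + 3,880,000 = 11,439,000 m³
S = 207,608,700 / 11,439,000 = 18.1492 PSU

18.15 PSU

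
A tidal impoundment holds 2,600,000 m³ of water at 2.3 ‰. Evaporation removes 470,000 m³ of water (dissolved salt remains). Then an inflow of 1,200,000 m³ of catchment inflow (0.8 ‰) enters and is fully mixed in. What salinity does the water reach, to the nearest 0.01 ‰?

2.08 ‰

After evaporation: salt = 2,600,000×2.3 = 5,980,000; volume = 2,600,000 − 470,000 = 2,130,000 m³
After mixing: salt = 5,980,000 + 1,200,000×0.8 = 6,940,000; volume = 2,130,000 + 1,200,000 = 3,330,000 m³
S = 6,940,000 / 3,330,000 = 2.0841 ‰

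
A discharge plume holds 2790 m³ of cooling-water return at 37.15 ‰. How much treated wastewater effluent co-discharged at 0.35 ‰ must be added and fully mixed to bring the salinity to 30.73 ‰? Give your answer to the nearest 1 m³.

Salt balance: 2,790×37.15 + V×0.35 = (2,790+V)×30.73
103,648.5 + 0.35V = 85,736.7 + 30.73V
17,911.8 = 30.38V
V = 589.59 m³

590 m³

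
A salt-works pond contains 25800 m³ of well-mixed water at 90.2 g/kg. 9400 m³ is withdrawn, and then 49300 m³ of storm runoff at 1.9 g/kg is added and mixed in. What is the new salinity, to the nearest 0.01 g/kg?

23.94 g/kg

Remaining after removal: 16,400 m³ at 90.2 g/kg (salt = 1,479,280)
After addition: salt = 1,479,280 + 49,300×1.9 = 1,572,950; volume = 65,700 m³
S = 1,572,950 / 65,700 = 23.9414 g/kg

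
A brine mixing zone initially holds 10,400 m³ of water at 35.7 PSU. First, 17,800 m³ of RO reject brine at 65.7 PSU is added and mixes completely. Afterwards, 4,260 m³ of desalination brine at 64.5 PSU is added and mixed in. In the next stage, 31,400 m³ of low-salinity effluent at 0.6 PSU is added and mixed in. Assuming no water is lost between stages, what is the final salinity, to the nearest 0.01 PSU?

28.72 PSU

Weighted by volume,
Initial salt = 10,400×35.7 = 371,280
After stage 1: salt = 371,280 + 17,800×65.7 = 1,540,740; volume = 28,200 m³; S = 54.636 PSU
After stage 2: salt = 1,540,740 + 4,260×64.5 = 1,815,510; volume = 32,460 m³; S = 55.931 PSU
After stage 3: salt = 1,815,510 + 31,400×0.6 = 1,834,350; volume = 63,860 m³
S = 1,834,350 / 63,860 = 28.7246 PSU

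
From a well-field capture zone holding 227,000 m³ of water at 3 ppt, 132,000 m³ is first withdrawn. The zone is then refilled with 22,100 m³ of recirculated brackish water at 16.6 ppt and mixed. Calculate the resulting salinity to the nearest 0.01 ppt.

Remaining after removal: 95,000 m³ at 3 ppt (salt = 285,000)
After addition: salt = 285,000 + 22,100×16.6 = 651,860; volume = 117,100 m³
S = 651,860 / 117,100 = 5.5667 ppt

5.57 ppt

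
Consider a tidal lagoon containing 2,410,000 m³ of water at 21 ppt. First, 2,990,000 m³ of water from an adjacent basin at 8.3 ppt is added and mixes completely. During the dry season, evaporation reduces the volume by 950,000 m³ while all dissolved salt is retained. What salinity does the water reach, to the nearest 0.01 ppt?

16.95 ppt

After mixing: salt = 2,410,000×21 + 2,990,000×8.3 = 75,427,000; volume = 5,400,000 m³
After evaporation: salt unchanged = 75,427,000; volume = 5,400,000 − 950,000 = 4,450,000 m³
S = 75,427,000 / 4,450,000 = 16.9499 ppt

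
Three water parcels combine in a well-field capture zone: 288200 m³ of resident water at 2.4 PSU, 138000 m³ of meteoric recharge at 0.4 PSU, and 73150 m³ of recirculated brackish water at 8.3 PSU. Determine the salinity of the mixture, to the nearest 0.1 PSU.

2.7 PSU

Conserving salt mass:
salt = 288,200×2.4 + 138,000×0.4 + 73,150×8.3 = 691,680 + 55,200 + 607,145 = 1,354,025
volume = 288,200 + 138,000 + 73,150 = 499,350 m³
S = 1,354,025 / 499,350 = 2.712 PSU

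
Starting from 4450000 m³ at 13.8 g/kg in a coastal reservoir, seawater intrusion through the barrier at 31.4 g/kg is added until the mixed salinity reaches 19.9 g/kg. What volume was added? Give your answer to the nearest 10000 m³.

Salt balance: 4,450,000×13.8 + V×31.4 = (4,450,000+V)×19.9
61,410,000 + 31.4V = 88,555,000 + 19.9V
27,145,000 = 11.5V
V = 2,360,434.78 m³

2360000 m³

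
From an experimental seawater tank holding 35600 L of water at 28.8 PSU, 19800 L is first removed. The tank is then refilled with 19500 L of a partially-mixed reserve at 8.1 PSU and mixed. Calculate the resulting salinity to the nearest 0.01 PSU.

Remaining after removal: 15,800 L at 28.8 PSU (salt = 455,040)
After addition: salt = 455,040 + 19,500×8.1 = 612,990; volume = 35,300 L
S = 612,990 / 35,300 = 17.3652 PSU

17.37 PSU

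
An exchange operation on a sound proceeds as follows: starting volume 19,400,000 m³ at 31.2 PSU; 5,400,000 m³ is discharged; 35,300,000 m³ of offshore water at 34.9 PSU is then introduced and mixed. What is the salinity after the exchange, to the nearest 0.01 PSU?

Remaining after removal: 14,000,000 m³ at 31.2 PSU (salt = 436,800,000)
After addition: salt = 436,800,000 + 35,300,000×34.9 = 1,668,770,000; volume = 49,300,000 m³
S = 1,668,770,000 / 49,300,000 = 33.8493 PSU

33.85 PSU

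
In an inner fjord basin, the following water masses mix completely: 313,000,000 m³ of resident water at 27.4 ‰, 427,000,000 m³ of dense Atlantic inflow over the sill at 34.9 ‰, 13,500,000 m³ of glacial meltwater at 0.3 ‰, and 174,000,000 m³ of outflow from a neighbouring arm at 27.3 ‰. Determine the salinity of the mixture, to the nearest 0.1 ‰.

30.4 ‰

Total salt / total volume:
salt = 313,000,000×27.4 + 427,000,000×34.9 + 13,500,000×0.3 + 174,000,000×27.3 = 8,576,200,000 + 14,902,300,000 + 4,050,000 + 4,750,200,000 = 28,232,750,000
volume = 313,000,000 + 427,000,000 + 13,500,000 + 174,000,000 = 927,500,000 m³
S = 28,232,750,000 / 927,500,000 = 30.44 ‰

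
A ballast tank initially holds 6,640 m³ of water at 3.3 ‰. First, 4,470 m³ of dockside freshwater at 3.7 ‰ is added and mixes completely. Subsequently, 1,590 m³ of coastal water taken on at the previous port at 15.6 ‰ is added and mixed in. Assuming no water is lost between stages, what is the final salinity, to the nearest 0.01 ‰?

Mass of salt is conserved:
Initial salt = 6,640×3.3 = 21,912
After stage 1: salt = 21,912 + 4,470×3.7 = 38,451; volume = 11,110 m³; S = 3.461 ‰
After stage 2: salt = 38,451 + 1,590×15.6 = 63,255; volume = 12,700 m³
S = 63,255 / 12,700 = 4.9807 ‰

4.98 ‰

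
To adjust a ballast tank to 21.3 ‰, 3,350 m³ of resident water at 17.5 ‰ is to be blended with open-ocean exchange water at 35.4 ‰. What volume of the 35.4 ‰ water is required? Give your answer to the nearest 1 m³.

903 m³

Salt balance: 3,350×17.5 + V×35.4 = (3,350+V)×21.3
58,625 + 35.4V = 71,355 + 21.3V
12,730 = 14.1V
V = 902.84 m³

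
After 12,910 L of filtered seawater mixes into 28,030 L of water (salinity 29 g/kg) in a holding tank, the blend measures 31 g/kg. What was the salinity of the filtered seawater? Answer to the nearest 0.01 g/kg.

Salt balance: 28,030×29 + 12,910×S = 40,940×31
812,870 + 12,910·S = 1,269,140
S = (1,269,140 − 812,870) / 12,910 = 35.3424 g/kg

35.34 g/kg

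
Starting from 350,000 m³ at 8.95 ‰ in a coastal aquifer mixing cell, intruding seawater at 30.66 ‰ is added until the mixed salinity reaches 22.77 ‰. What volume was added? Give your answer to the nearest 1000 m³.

613000 m³

Salt balance: 350,000×8.95 + V×30.66 = (350,000+V)×22.77
3,132,500 + 30.66V = 7,969,500 + 22.77V
4,837,000 = 7.89V
V = 613,054.5 m³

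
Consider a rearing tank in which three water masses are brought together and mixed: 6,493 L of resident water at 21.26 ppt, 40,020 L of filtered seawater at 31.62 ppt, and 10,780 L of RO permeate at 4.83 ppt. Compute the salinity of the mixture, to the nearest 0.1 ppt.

25.4 ppt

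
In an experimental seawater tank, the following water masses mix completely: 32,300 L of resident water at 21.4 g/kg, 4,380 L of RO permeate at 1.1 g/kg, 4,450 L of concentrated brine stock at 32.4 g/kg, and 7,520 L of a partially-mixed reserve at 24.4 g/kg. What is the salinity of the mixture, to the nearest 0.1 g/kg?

By conservation of dissolved salt,
salt = 32,300×21.4 + 4,380×1.1 + 4,450×32.4 + 7,520×24.4 = 691,220 + 4,818 + 144,180 + 183,488 = 1,023,706
volume = 32,300 + 4,380 + 4,450 + 7,520 = 48,650 L
S = 1,023,706 / 48,650 = 21.042 g/kg

21.0 g/kg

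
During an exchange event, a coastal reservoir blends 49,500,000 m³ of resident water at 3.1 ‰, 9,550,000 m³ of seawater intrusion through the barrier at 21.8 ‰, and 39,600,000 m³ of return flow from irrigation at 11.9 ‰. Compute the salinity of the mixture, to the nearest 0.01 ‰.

8.44 ‰

Conserving salt mass:
salt = 49,500,000×3.1 + 9,550,000×21.8 + 39,600,000×11.9 = 153,450,000 + 208,190,000 + 471,240,000 = 832,880,000
volume = 49,500,000 + 9,550,000 + 39,600,000 = 98,650,000 m³
S = 832,880,000 / 98,650,000 = 8.4428 ‰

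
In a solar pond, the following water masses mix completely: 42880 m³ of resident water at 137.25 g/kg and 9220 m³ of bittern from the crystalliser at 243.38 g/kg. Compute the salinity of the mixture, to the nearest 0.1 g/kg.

By conservation of dissolved salt,
salt = 42,880×137.25 + 9,220×243.38 = 5,885,280 + 2,243,963.6 = 8,129,243.6
volume = 42,880 + 9,220 = 52,100 m³
S = 8,129,243.6 / 52,100 = 156.032 g/kg

156.0 g/kg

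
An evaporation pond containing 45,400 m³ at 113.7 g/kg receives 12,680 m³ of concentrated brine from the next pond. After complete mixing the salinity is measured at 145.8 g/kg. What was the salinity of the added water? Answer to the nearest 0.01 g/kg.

Salt balance: 45,400×113.7 + 12,680×S = 58,080×145.8
5,161,980 + 12,680·S = 8,468,064
S = (8,468,064 − 5,161,980) / 12,680 = 260.7322 g/kg

260.73 g/kg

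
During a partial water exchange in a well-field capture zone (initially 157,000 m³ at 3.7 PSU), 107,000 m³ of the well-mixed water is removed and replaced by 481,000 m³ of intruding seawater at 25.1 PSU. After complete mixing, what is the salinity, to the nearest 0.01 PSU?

Remaining after removal: 50,000 m³ at 3.7 PSU (salt = 185,000)
After addition: salt = 185,000 + 481,000×25.1 = 12,258,100; volume = 531,000 m³
S = 12,258,100 / 531,000 = 23.0849 PSU

23.08 PSU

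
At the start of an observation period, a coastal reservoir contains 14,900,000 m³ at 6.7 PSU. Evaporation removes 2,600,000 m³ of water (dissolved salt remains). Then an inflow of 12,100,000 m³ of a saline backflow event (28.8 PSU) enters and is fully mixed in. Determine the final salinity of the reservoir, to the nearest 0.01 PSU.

After evaporation: salt = 14,900,000×6.7 = 99,830,000; volume = 14,900,000 − 2,600,000 = 12,300,000 m³
After mixing: salt = 99,830,000 + 12,100,000×28.8 = 448,310,000; volume = 12,300,000 + 12,100,000 = 24,400,000 m³
S = 448,310,000 / 24,400,000 = 18.3734 PSU

18.37 PSU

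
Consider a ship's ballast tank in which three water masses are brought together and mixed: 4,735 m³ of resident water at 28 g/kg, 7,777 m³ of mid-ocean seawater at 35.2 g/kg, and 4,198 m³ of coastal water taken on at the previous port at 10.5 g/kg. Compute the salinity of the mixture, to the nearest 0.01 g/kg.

26.95 g/kg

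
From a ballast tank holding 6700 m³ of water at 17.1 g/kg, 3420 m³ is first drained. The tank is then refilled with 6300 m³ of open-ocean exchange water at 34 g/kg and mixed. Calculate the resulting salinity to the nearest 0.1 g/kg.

Remaining after removal: 3,280 m³ at 17.1 g/kg (salt = 56,088)
After addition: salt = 56,088 + 6,300×34 = 270,288; volume = 9,580 m³
S = 270,288 / 9,580 = 28.2138 g/kg

28.2 g/kg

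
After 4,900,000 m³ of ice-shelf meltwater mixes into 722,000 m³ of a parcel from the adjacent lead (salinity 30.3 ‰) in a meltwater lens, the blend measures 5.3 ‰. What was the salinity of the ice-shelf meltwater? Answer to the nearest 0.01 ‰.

1.62 ‰

Salt balance: 722,000×30.3 + 4,900,000×S = 5,622,000×5.3
21,876,600 + 4,900,000·S = 29,796,600
S = (29,796,600 − 21,876,600) / 4,900,000 = 1.6163 ‰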